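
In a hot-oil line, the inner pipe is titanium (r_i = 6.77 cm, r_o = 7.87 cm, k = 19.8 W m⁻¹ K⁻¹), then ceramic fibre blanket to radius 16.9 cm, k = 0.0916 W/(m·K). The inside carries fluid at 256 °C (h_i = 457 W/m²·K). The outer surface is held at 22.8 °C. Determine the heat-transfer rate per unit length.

Treat each layer as a resistance in series:
  R'_conv,in = 1/(2πr h) = 1/(2π·0.0677·457) = 0.005144 m·K/W
  R'_titanium = ln(0.0787/0.0677)/(2πk) = 0.1506/(2π·19.8) = 0.001210 m·K/W
  R'_ceramic fibre blanket = ln(0.169/0.0787)/(2πk) = 0.7643/(2π·0.0916) = 1.328 m·K/W
ΣR = 0.005144 + 0.001210 + 1.328 = 1.334 m·K/W
Q' = ΔT/ΣR = (256 °C − 22.8 °C)/1.334 = 175 W/m

Q' = 175 W/m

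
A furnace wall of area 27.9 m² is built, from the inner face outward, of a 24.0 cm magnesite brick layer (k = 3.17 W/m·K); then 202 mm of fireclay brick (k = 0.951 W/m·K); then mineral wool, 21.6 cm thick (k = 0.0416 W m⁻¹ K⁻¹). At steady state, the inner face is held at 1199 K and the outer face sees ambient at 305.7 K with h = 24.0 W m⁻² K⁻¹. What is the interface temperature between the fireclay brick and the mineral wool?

Treat each layer as a resistance in series:
  R_magnesite brick = L/(kA) = 0.240/(3.17·27.9) = 0.002714 K/W
  R_fireclay brick = L/(kA) = 0.202/(0.951·27.9) = 0.007613 K/W
  R_mineral wool = L/(kA) = 0.216/(0.0416·27.9) = 0.1861 K/W
  R_conv,out = 1/(hA) = 1/(24.0·27.9) = 0.001493 K/W
ΣR = 0.002714 + 0.007613 + 0.1861 + 0.001493 = 0.1979 K/W
Q = ΔT/ΣR = (1199 K − 305.7 K)/0.1979 = 4514 W
From the inner boundary to the fireclay brick/mineral wool interface, ΣR_partial = 0.01033 K/W.
T_interface = T_in − Q·ΣR_partial = 1199 K − (4514)(0.01033) = 1152 K

T = 1152 K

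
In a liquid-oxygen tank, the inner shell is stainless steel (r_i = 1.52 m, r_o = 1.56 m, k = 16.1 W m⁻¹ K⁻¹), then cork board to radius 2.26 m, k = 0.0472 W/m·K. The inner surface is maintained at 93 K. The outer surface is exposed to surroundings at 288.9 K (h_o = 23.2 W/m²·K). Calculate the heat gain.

Q = 584 W

Treat each layer as a resistance in series:
  R_stainless steel = (1/1.52 − 1/1.56)/(4πk) = 0.01687/(4π·16.1) = 8.338×10^-5 K/W
  R_cork board = (1/1.56 − 1/2.26)/(4πk) = 0.1985/(4π·0.0472) = 0.3347 K/W
  R_conv,out = 1/(4πr²h) = 1/(4π·2.26²·23.2) = 6.716×10^-4 K/W
ΣR = 8.338×10^-5 + 0.3347 + 6.716×10^-4 = 0.3355 K/W
Q = ΔT/ΣR = (93 K − 288.9 K)/0.3355 = -584 W
(Negative Q ⇒ heat flows inward; heat gain = 584 W.)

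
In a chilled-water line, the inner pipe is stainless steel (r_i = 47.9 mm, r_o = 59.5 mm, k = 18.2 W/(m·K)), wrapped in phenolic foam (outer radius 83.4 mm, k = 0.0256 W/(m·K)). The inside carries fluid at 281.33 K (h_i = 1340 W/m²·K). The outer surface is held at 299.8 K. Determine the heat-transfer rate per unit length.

Q' = 8.78 W/m

Treat each layer as a resistance in series:
  R'_conv,in = 1/(2πr h) = 1/(2π·0.0479·1340) = 0.002480 m·K/W
  R'_stainless steel = ln(0.0595/0.0479)/(2πk) = 0.2169/(2π·18.2) = 0.001896 m·K/W
  R'_phenolic foam = ln(0.0834/0.0595)/(2πk) = 0.3377/(2π·0.0256) = 2.099 m·K/W
ΣR = 0.002480 + 0.001896 + 2.099 = 2.103 m·K/W
Q' = ΔT/ΣR = (281.33 K − 299.8 K)/2.103 = -8.78 W/m
(Negative Q' ⇒ heat flows inward; heat gain = 8.78 W/m.)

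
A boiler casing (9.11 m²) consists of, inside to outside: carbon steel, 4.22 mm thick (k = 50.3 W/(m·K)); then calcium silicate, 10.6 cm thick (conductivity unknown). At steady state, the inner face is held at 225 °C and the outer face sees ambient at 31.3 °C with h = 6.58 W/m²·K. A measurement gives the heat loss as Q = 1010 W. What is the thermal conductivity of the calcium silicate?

ΣR = ΔT/Q = |225 − 31.3|/1010 = 0.1918 K/W
Known resistances:
  R_carbon steel = L/(kA) = 0.00422/(50.3·9.11) = 9.209×10^-6 K/W
  R_conv,out = 1/(hA) = 1/(6.58·9.11) = 0.01668 K/W
R_calcium silicate = ΣR − ΣR_known = 0.1918 − 0.01669 = 0.1751 K/W
L/(kA) = 0.1751 ⇒ k = 0.106/(0.1751·9.11) = 0.0665 W/m·K

k = 0.0665 W/m·K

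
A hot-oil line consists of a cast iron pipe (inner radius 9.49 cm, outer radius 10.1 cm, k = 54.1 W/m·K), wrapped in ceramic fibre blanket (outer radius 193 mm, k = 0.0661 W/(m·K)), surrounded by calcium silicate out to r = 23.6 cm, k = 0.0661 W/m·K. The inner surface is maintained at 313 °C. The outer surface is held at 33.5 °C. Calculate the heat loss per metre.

Treat each layer as a resistance in series:
  R'_cast iron = ln(0.101/0.0949)/(2πk) = 0.06230/(2π·54.1) = 1.833×10^-4 m·K/W
  R'_ceramic fibre blanket = ln(0.193/0.101)/(2πk) = 0.6476/(2π·0.0661) = 1.559 m·K/W
  R'_calcium silicate = ln(0.236/0.193)/(2πk) = 0.2011/(2π·0.0661) = 0.4843 m·K/W
ΣR = 1.833×10^-4 + 1.559 + 0.4843 = 2.043 m·K/W
Q' = ΔT/ΣR = (313 °C − 33.5 °C)/2.043 = 137 W/m

Q' = 137 W/m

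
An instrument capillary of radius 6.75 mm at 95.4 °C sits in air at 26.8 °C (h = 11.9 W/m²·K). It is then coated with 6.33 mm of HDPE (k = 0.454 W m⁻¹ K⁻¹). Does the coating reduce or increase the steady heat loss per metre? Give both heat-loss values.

increases: 34.6 → 54.7 W/m

Critical radius for a cylinder: r_cr = k/h = 0.0382 m = 3.82 cm.
Outer radius after coating: r₂ = 0.00675 + 0.00633 = 0.01308 m.
Since r₁ < r_cr and r₂ ≤ r_cr, the coating moves toward the maximum at r_cr — heat loss rises.
Bare: R = 1/(2πr₁h) = 1.981 m·K/W; Q = 68.6/1.981 = 34.6 W/m.
Coated: R = R_cond + R_conv = 1.254 m·K/W; Q = 68.6/1.254 = 54.7 W/m.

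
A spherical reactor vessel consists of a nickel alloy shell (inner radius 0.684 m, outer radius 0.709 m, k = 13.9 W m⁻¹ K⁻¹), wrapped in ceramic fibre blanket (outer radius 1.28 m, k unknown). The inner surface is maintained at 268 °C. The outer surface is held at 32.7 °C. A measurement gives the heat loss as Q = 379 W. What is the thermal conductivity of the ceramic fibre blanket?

k = 0.0807 W/m·K

ΣR = ΔT/Q = |268 − 32.7|/379 = 0.6208 K/W
Known resistances:
  R_nickel alloy = (1/0.684 − 1/0.709)/(4πk) = 0.05155/(4π·13.9) = 2.951×10^-4 K/W
R_ceramic fibre blanket = ΣR − ΣR_known = 0.6208 − 2.951×10^-4 = 0.6205 K/W
(1/r₁−1/r₂)/(4πk) = 0.6205 ⇒ k = 0.6292/(4π·0.6205) = 0.0807 W/m·K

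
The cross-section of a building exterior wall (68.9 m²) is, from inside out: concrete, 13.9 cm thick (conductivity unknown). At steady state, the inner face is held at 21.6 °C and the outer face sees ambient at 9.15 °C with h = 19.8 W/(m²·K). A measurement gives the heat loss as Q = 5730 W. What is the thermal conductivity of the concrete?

k = 1.40 W/m·K

ΣR = ΔT/Q = |21.6 − 9.15|/5730 = 0.002173 K/W
Known resistances:
  R_conv,out = 1/(hA) = 1/(19.8·68.9) = 7.330×10^-4 K/W
R_concrete = ΣR − ΣR_known = 0.002173 − 7.330×10^-4 = 0.001440 K/W
L/(kA) = 0.001440 ⇒ k = 0.139/(0.001440·68.9) = 1.40 W/m·K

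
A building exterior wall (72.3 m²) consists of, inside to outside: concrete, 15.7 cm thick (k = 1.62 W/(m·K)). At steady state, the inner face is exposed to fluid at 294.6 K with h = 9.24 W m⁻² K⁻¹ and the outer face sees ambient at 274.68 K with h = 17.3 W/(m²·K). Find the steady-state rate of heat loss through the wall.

Series thermal resistances, inner to outer:
  R_conv,in = 1/(hA) = 1/(9.24·72.3) = 0.001497 K/W
  R_concrete = L/(kA) = 0.157/(1.62·72.3) = 0.001340 K/W
  R_conv,out = 1/(hA) = 1/(17.3·72.3) = 7.995×10^-4 K/W
ΣR = 0.001497 + 0.001340 + 7.995×10^-4 = 0.003636 K/W
Q = ΔT/ΣR = (294.6 K − 274.68 K)/0.003636 = 5480 W

Q = 5.48 kW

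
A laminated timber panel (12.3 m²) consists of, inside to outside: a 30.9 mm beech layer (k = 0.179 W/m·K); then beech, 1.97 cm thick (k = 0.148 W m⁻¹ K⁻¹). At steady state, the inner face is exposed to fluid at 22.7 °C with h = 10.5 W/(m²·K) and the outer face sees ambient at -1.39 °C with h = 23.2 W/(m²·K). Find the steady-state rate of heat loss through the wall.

Treat each layer as a resistance in series:
  R_conv,in = 1/(hA) = 1/(10.5·12.3) = 0.007743 K/W
  R_beech = L/(kA) = 0.0309/(0.179·12.3) = 0.01403 K/W
  R_beech = L/(kA) = 0.0197/(0.148·12.3) = 0.01082 K/W
  R_conv,out = 1/(hA) = 1/(23.2·12.3) = 0.003504 K/W
ΣR = 0.007743 + 0.01403 + 0.01082 + 0.003504 = 0.03610 K/W
Q = ΔT/ΣR = (22.7 °C − -1.39 °C)/0.03610 = 667 W

Q = 667 W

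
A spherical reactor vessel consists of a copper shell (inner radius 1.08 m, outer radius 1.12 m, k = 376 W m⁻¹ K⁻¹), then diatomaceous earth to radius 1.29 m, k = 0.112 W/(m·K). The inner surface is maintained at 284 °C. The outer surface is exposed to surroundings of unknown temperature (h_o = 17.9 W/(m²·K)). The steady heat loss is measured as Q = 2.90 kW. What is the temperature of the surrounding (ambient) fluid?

Series resistances:
  R_copper = (1/1.08 − 1/1.12)/(4πk) = 0.03307/(4π·376) = 6.999×10^-6 K/W
  R_diatomaceous earth = (1/1.12 − 1/1.29)/(4πk) = 0.1177/(4π·0.112) = 0.08360 K/W
  R_conv,out = 1/(4πr²h) = 1/(4π·1.29²·17.9) = 0.002672 K/W
ΣR = 0.08628 K/W
ΔT = Q·ΣR = 2900 × 0.08628 = 250.2 K
Heat flows outward, so T_out = T_in − ΔT = 284 − 250.2 = 33.8 °C

T_out = 33.8 °C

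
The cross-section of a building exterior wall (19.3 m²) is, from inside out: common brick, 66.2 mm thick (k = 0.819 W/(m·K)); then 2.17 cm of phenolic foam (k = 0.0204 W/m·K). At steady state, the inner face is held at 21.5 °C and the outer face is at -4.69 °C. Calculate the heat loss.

Q = 442 W

Resistance network (inner→outer):
  R_common brick = L/(kA) = 0.0662/(0.819·19.3) = 0.004188 K/W
  R_phenolic foam = L/(kA) = 0.0217/(0.0204·19.3) = 0.05512 K/W
ΣR = 0.004188 + 0.05512 = 0.05931 K/W
Q = ΔT/ΣR = (21.5 °C − -4.69 °C)/0.05931 = 442 W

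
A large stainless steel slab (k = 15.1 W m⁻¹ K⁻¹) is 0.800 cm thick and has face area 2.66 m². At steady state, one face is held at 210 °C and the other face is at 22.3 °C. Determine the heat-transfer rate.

Q = kA·ΔT/L = 15.1 × 2.66 × |210 °C − 22.3 °C| / 0.00800 = 9.42×10^5 W

Q = 942 kW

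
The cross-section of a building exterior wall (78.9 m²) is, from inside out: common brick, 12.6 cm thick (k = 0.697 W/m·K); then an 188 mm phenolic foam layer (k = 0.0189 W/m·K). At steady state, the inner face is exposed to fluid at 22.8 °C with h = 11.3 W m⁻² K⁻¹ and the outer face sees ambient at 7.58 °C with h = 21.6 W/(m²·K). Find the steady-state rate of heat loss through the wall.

Q = 117 W

Treat each layer as a resistance in series:
  R_conv,in = 1/(hA) = 1/(11.3·78.9) = 0.001122 K/W
  R_common brick = L/(kA) = 0.126/(0.697·78.9) = 0.002291 K/W
  R_phenolic foam = L/(kA) = 0.188/(0.0189·78.9) = 0.1261 K/W
  R_conv,out = 1/(hA) = 1/(21.6·78.9) = 5.868×10^-4 K/W
ΣR = 0.001122 + 0.002291 + 0.1261 + 5.868×10^-4 = 0.1301 K/W
Q = ΔT/ΣR = (22.8 °C − 7.58 °C)/0.1301 = 117 W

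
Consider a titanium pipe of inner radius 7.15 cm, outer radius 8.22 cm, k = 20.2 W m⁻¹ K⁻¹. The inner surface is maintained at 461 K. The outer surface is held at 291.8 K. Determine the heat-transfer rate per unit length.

Q' = 2πk·ΔT/ln(r₂/r₁) = 2π × 20.2 × 169.2 / ln(0.0822/0.0715) = 1.54×10^5 W/m

Q' = 154 kW/m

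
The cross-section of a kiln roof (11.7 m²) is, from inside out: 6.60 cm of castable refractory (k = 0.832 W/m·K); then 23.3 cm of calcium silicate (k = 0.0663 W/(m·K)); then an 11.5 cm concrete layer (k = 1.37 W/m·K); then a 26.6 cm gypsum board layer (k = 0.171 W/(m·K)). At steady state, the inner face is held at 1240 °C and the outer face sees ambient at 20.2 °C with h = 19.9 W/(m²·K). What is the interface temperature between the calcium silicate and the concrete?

Series thermal resistances, inner to outer:
  R_castable refractory = L/(kA) = 0.0660/(0.832·11.7) = 0.006780 K/W
  R_calcium silicate = L/(kA) = 0.233/(0.0663·11.7) = 0.3004 K/W
  R_concrete = L/(kA) = 0.115/(1.37·11.7) = 0.007174 K/W
  R_gypsum board = L/(kA) = 0.266/(0.171·11.7) = 0.1330 K/W
  R_conv,out = 1/(hA) = 1/(19.9·11.7) = 0.004295 K/W
ΣR = 0.006780 + 0.3004 + 0.007174 + 0.1330 + 0.004295 = 0.4516 K/W
Q = ΔT/ΣR = (1240 °C − 20.2 °C)/0.4516 = 2701 W
From the inner boundary to the calcium silicate/concrete interface, ΣR_partial = 0.3072 K/W.
T_interface = T_in − Q·ΣR_partial = 1240 °C − (2701)(0.3072) = 410 °C

T = 410 °C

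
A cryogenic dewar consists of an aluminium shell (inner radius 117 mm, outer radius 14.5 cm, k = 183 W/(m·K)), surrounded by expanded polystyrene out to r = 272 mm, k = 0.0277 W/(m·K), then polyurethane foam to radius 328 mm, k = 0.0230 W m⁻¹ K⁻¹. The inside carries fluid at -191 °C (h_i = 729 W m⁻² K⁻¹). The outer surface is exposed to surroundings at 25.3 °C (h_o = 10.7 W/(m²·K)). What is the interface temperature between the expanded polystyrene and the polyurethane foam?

Series thermal resistances, inner to outer:
  R_conv,in = 1/(4πr²h) = 1/(4π·0.117²·729) = 0.007974 K/W
  R_aluminium = (1/0.117 − 1/0.145)/(4πk) = 1.650/(4π·183) = 7.177×10^-4 K/W
  R_expanded polystyrene = (1/0.145 − 1/0.272)/(4πk) = 3.220/(4π·0.0277) = 9.251 K/W
  R_polyurethane foam = (1/0.272 − 1/0.328)/(4πk) = 0.6277/(4π·0.0230) = 2.172 K/W
  R_conv,out = 1/(4πr²h) = 1/(4π·0.328²·10.7) = 0.06913 K/W
ΣR = 0.007974 + 7.177×10^-4 + 9.251 + 2.172 + 0.06913 = 11.50 K/W
Q = ΔT/ΣR = (-191 °C − 25.3 °C)/11.50 = -18.81 W
From the inner boundary to the expanded polystyrene/polyurethane foam interface, ΣR_partial = 9.260 K/W.
T_interface = T_in − Q·ΣR_partial = -191 °C − (-18.81)(9.260) = -16.8 °C

T = -16.8 °C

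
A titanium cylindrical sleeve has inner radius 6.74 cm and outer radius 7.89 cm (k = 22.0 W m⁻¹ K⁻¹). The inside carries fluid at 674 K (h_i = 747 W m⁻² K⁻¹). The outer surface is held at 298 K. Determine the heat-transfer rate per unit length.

Resistance network (inner→outer):
  R'_conv,in = 1/(2πr h) = 1/(2π·0.0674·747) = 0.003161 m·K/W
  R'_titanium = ln(0.0789/0.0674)/(2πk) = 0.1575/(2π·22.0) = 0.001140 m·K/W
ΣR = 0.003161 + 0.001140 = 0.004301 m·K/W
Q' = ΔT/ΣR = (674 K − 298 K)/0.004301 = 87400 W/m

Q' = 87.4 kW/m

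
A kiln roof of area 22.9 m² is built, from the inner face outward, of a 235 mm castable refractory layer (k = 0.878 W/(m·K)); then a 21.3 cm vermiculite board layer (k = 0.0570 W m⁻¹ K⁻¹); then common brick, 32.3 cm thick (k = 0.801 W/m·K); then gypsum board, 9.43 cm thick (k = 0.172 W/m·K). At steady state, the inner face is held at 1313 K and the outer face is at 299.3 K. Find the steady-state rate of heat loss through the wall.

Resistance network (inner→outer):
  R_castable refractory = L/(kA) = 0.235/(0.878·22.9) = 0.01169 K/W
  R_vermiculite board = L/(kA) = 0.213/(0.0570·22.9) = 0.1632 K/W
  R_common brick = L/(kA) = 0.323/(0.801·22.9) = 0.01761 K/W
  R_gypsum board = L/(kA) = 0.0943/(0.172·22.9) = 0.02394 K/W
ΣR = 0.01169 + 0.1632 + 0.01761 + 0.02394 = 0.2164 K/W
Q = ΔT/ΣR = (1313 K − 299.3 K)/0.2164 = 4680 W

Q = 4.68 kW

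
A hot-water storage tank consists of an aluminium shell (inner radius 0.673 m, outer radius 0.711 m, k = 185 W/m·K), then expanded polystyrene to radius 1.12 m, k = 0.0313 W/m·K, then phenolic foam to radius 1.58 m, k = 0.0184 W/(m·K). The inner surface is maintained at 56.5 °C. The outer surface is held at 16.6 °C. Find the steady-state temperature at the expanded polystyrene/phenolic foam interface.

Resistance network (inner→outer):
  R_aluminium = (1/0.673 − 1/0.711)/(4πk) = 0.07941/(4π·185) = 3.416×10^-5 K/W
  R_expanded polystyrene = (1/0.711 − 1/1.12)/(4πk) = 0.5136/(4π·0.0313) = 1.306 K/W
  R_phenolic foam = (1/1.12 − 1/1.58)/(4πk) = 0.2599/(4π·0.0184) = 1.124 K/W
ΣR = 3.416×10^-5 + 1.306 + 1.124 = 2.430 K/W
Q = ΔT/ΣR = (56.5 °C − 16.6 °C)/2.430 = 16.42 W
From the inner boundary to the expanded polystyrene/phenolic foam interface, ΣR_partial = 1.306 K/W.
T_interface = T_in − Q·ΣR_partial = 56.5 °C − (16.42)(1.306) = 35.1 °C

T = 35.1 °C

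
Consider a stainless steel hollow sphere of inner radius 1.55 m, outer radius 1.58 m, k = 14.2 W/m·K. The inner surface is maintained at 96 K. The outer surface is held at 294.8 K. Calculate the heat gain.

Q = 4πk·ΔT/(1/r₁ − 1/r₂) = 4π × 14.2 × 198.8 / (1/1.55 − 1/1.58) = 2.90×10^6 W

Q = 2.90×10^6 W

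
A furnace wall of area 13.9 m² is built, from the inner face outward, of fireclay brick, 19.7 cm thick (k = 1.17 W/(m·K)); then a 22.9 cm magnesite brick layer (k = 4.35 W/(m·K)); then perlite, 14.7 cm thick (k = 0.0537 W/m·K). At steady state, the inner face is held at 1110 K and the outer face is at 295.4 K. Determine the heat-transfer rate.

Resistance network (inner→outer):
  R_fireclay brick = L/(kA) = 0.197/(1.17·13.9) = 0.01211 K/W
  R_magnesite brick = L/(kA) = 0.229/(4.35·13.9) = 0.003787 K/W
  R_perlite = L/(kA) = 0.147/(0.0537·13.9) = 0.1969 K/W
ΣR = 0.01211 + 0.003787 + 0.1969 = 0.2128 K/W
Q = ΔT/ΣR = (1110 K − 295.4 K)/0.2128 = 3830 W

Q = 3830 W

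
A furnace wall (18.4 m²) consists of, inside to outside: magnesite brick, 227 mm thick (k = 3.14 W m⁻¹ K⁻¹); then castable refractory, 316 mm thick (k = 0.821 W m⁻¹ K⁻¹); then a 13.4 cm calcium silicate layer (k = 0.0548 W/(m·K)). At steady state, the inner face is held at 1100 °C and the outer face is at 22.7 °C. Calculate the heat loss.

Treat each layer as a resistance in series:
  R_magnesite brick = L/(kA) = 0.227/(3.14·18.4) = 0.003929 K/W
  R_castable refractory = L/(kA) = 0.316/(0.821·18.4) = 0.02092 K/W
  R_calcium silicate = L/(kA) = 0.134/(0.0548·18.4) = 0.1329 K/W
ΣR = 0.003929 + 0.02092 + 0.1329 = 0.1577 K/W
Q = ΔT/ΣR = (1100 °C − 22.7 °C)/0.1577 = 6830 W

Q = 6.83 kW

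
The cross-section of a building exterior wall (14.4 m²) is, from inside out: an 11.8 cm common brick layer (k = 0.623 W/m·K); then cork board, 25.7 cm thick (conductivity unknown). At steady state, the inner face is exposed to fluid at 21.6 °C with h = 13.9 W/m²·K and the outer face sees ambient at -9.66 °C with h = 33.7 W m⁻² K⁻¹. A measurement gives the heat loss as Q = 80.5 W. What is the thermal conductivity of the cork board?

ΣR = ΔT/Q = |21.6 − -9.66|/80.5 = 0.3883 K/W
Known resistances:
  R_conv,in = 1/(hA) = 1/(13.9·14.4) = 0.004996 K/W
  R_common brick = L/(kA) = 0.118/(0.623·14.4) = 0.01315 K/W
  R_conv,out = 1/(hA) = 1/(33.7·14.4) = 0.002061 K/W
R_cork board = ΣR − ΣR_known = 0.3883 − 0.02021 = 0.3681 K/W
L/(kA) = 0.3681 ⇒ k = 0.257/(0.3681·14.4) = 0.0485 W/m·K

k = 0.0485 W/m·K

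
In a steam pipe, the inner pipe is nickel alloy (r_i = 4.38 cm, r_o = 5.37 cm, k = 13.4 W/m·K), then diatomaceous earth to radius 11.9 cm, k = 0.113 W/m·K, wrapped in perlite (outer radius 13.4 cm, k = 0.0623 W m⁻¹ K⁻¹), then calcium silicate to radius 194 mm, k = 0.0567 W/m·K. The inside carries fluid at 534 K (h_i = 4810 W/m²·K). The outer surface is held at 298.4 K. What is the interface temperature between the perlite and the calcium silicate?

Series thermal resistances, inner to outer:
  R'_conv,in = 1/(2πr h) = 1/(2π·0.0438·4810) = 7.554×10^-4 m·K/W
  R'_nickel alloy = ln(0.0537/0.0438)/(2πk) = 0.2038/(2π·13.4) = 0.002420 m·K/W
  R'_diatomaceous earth = ln(0.119/0.0537)/(2πk) = 0.7957/(2π·0.113) = 1.121 m·K/W
  R'_perlite = ln(0.134/0.119)/(2πk) = 0.1187/(2π·0.0623) = 0.3033 m·K/W
  R'_calcium silicate = ln(0.194/0.134)/(2πk) = 0.3700/(2π·0.0567) = 1.039 m·K/W
ΣR = 7.554×10^-4 + 0.002420 + 1.121 + 0.3033 + 1.039 = 2.466 m·K/W
Q' = ΔT/ΣR = (534 K − 298.4 K)/2.466 = 95.54 W/m
From the inner boundary to the perlite/calcium silicate interface, ΣR_partial = 1.427 m·K/W.
T_interface = T_in − Q'·ΣR_partial = 534 K − (95.54)(1.427) = 398 K

T = 398 K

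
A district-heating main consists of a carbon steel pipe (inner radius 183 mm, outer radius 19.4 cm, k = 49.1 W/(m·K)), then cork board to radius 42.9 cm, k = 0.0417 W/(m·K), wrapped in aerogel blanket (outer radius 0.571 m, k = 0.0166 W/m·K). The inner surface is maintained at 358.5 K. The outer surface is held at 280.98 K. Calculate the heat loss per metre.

Q' = 13.4 W/m

Resistance network (inner→outer):
  R'_carbon steel = ln(0.194/0.183)/(2πk) = 0.05837/(2π·49.1) = 1.892×10^-4 m·K/W
  R'_cork board = ln(0.429/0.194)/(2πk) = 0.7936/(2π·0.0417) = 3.029 m·K/W
  R'_aerogel blanket = ln(0.571/0.429)/(2πk) = 0.2859/(2π·0.0166) = 2.741 m·K/W
ΣR = 1.892×10^-4 + 3.029 + 2.741 = 5.770 m·K/W
Q' = ΔT/ΣR = (358.5 K − 280.98 K)/5.770 = 13.4 W/m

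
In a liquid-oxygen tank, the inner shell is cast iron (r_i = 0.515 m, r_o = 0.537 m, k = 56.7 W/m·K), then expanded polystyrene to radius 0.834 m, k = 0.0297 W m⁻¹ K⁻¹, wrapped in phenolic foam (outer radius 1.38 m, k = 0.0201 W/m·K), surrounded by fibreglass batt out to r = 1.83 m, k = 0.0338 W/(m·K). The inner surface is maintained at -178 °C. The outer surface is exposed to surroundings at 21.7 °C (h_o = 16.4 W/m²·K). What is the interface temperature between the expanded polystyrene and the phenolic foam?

Series thermal resistances, inner to outer:
  R_cast iron = (1/0.515 − 1/0.537)/(4πk) = 0.07955/(4π·56.7) = 1.116×10^-4 K/W
  R_expanded polystyrene = (1/0.537 − 1/0.834)/(4πk) = 0.6632/(4π·0.0297) = 1.777 K/W
  R_phenolic foam = (1/0.834 − 1/1.38)/(4πk) = 0.4744/(4π·0.0201) = 1.878 K/W
  R_fibreglass batt = (1/1.38 − 1/1.83)/(4πk) = 0.1782/(4π·0.0338) = 0.4195 K/W
  R_conv,out = 1/(4πr²h) = 1/(4π·1.83²·16.4) = 0.001449 K/W
ΣR = 1.116×10^-4 + 1.777 + 1.878 + 0.4195 + 0.001449 = 4.076 K/W
Q = ΔT/ΣR = (-178 °C − 21.7 °C)/4.076 = -48.99 W
From the inner boundary to the expanded polystyrene/phenolic foam interface, ΣR_partial = 1.777 K/W.
T_interface = T_in − Q·ΣR_partial = -178 °C − (-48.99)(1.777) = -90.9 °C

T = -90.9 °C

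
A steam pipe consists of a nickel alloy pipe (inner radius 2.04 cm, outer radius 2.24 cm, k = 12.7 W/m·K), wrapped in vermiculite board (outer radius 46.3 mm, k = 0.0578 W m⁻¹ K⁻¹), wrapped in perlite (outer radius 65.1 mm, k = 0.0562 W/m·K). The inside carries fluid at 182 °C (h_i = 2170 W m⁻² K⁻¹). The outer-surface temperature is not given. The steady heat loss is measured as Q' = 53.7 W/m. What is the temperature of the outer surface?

T_out = 22.6 °C

Series resistances:
  R'_conv,in = 1/(2πr h) = 1/(2π·0.0204·2170) = 0.003595 m·K/W
  R'_nickel alloy = ln(0.0224/0.0204)/(2πk) = 0.09353/(2π·12.7) = 0.001172 m·K/W
  R'_vermiculite board = ln(0.0463/0.0224)/(2πk) = 0.7261/(2π·0.0578) = 1.999 m·K/W
  R'_perlite = ln(0.0651/0.0463)/(2πk) = 0.3408/(2π·0.0562) = 0.9651 m·K/W
ΣR = 2.969 m·K/W
ΔT = Q'·ΣR = 53.7 × 2.969 = 159.4 K
Heat flows outward, so T_out = T_in − ΔT = 182 − 159.4 = 22.6 °C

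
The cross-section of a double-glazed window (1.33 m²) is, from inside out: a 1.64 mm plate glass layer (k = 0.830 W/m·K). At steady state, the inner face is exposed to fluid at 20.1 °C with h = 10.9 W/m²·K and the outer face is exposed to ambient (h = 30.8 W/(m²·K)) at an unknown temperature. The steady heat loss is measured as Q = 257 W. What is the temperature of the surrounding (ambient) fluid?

T_out = -4.28 °C

Sum the resistances:
  R_conv,in = 1/(hA) = 1/(10.9·1.33) = 0.06898 K/W
  R_plate glass = L/(kA) = 0.00164/(0.830·1.33) = 0.001486 K/W
  R_conv,out = 1/(hA) = 1/(30.8·1.33) = 0.02441 K/W
ΣR = 0.09488 K/W
ΔT = Q·ΣR = 257 × 0.09488 = 24.38 K
Heat flows outward, so T_out = T_in − ΔT = 20.1 − 24.38 = -4.28 °C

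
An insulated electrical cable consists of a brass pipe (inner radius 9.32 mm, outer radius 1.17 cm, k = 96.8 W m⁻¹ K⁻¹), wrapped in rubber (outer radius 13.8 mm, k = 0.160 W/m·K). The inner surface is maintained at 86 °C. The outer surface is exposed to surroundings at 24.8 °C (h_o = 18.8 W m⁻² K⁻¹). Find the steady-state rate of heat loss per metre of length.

Series thermal resistances, inner to outer:
  R'_brass = ln(0.0117/0.00932)/(2πk) = 0.2274/(2π·96.8) = 3.739×10^-4 m·K/W
  R'_rubber = ln(0.0138/0.0117)/(2πk) = 0.1651/(2π·0.160) = 0.1642 m·K/W
  R'_conv,out = 1/(2πr h) = 1/(2π·0.0138·18.8) = 0.6135 m·K/W
ΣR = 3.739×10^-4 + 0.1642 + 0.6135 = 0.7781 m·K/W
Q' = ΔT/ΣR = (86 °C − 24.8 °C)/0.7781 = 78.7 W/m

Q' = 78.7 W/m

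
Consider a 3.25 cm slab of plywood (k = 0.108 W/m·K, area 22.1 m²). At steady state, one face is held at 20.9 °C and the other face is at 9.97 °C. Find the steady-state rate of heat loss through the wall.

Q = 803 W

Q = kA·ΔT/L = 0.108 × 22.1 × |20.9 °C − 9.97 °C| / 0.0325 = 803 W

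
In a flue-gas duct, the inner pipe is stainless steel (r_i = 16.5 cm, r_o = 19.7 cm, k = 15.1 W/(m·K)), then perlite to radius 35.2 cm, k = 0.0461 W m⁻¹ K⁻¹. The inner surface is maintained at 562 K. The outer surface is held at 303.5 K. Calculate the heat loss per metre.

Q' = 129 W/m

Resistance network (inner→outer):
  R'_stainless steel = ln(0.197/0.165)/(2πk) = 0.1773/(2π·15.1) = 0.001868 m·K/W
  R'_perlite = ln(0.352/0.197)/(2πk) = 0.5804/(2π·0.0461) = 2.004 m·K/W
ΣR = 0.001868 + 2.004 = 2.006 m·K/W
Q' = ΔT/ΣR = (562 K − 303.5 K)/2.006 = 129 W/m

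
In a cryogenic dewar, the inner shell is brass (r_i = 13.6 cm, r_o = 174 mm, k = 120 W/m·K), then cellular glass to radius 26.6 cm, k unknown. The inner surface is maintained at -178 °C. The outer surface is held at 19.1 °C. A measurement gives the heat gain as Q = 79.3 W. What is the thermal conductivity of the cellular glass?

ΣR = ΔT/Q = |-178 − 19.1|/79.3 = 2.485 K/W
Known resistances:
  R_brass = (1/0.136 − 1/0.174)/(4πk) = 1.606/(4π·120) = 0.001065 K/W
R_cellular glass = ΣR − ΣR_known = 2.485 − 0.001065 = 2.484 K/W
(1/r₁−1/r₂)/(4πk) = 2.484 ⇒ k = 1.988/(4π·2.484) = 0.0637 W/m·K

k = 0.0637 W/m·K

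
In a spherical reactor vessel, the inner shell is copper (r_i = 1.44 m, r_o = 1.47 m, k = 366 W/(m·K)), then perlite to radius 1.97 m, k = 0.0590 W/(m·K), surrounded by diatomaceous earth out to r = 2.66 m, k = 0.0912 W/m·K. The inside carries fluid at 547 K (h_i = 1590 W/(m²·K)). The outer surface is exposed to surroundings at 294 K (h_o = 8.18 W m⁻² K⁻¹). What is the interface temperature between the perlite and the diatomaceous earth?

Series thermal resistances, inner to outer:
  R_conv,in = 1/(4πr²h) = 1/(4π·1.44²·1590) = 2.414×10^-5 K/W
  R_copper = (1/1.44 − 1/1.47)/(4πk) = 0.01417/(4π·366) = 3.081×10^-6 K/W
  R_perlite = (1/1.47 − 1/1.97)/(4πk) = 0.1727/(4π·0.0590) = 0.2329 K/W
  R_diatomaceous earth = (1/1.97 − 1/2.66)/(4πk) = 0.1317/(4π·0.0912) = 0.1149 K/W
  R_conv,out = 1/(4πr²h) = 1/(4π·2.66²·8.18) = 0.001375 K/W
ΣR = 2.414×10^-5 + 3.081×10^-6 + 0.2329 + 0.1149 + 0.001375 = 0.3492 K/W
Q = ΔT/ΣR = (547 K − 294 K)/0.3492 = 724.5 W
From the inner boundary to the perlite/diatomaceous earth interface, ΣR_partial = 0.2329 K/W.
T_interface = T_in − Q·ΣR_partial = 547 K − (724.5)(0.2329) = 378 K

T = 378 K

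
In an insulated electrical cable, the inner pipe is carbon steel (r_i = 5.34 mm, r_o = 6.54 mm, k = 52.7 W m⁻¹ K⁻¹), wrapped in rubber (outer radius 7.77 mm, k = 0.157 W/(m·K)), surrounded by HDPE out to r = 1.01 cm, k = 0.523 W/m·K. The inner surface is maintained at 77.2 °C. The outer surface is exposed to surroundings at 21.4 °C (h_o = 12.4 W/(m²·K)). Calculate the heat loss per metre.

Treat each layer as a resistance in series:
  R'_carbon steel = ln(0.00654/0.00534)/(2πk) = 0.2027/(2π·52.7) = 6.122×10^-4 m·K/W
  R'_rubber = ln(0.00777/0.00654)/(2πk) = 0.1723/(2π·0.157) = 0.1747 m·K/W
  R'_HDPE = ln(0.0101/0.00777)/(2πk) = 0.2623/(2π·0.523) = 0.07981 m·K/W
  R'_conv,out = 1/(2πr h) = 1/(2π·0.0101·12.4) = 1.271 m·K/W
ΣR = 6.122×10^-4 + 0.1747 + 0.07981 + 1.271 = 1.526 m·K/W
Q' = ΔT/ΣR = (77.2 °C − 21.4 °C)/1.526 = 36.6 W/m

Q' = 36.6 W/m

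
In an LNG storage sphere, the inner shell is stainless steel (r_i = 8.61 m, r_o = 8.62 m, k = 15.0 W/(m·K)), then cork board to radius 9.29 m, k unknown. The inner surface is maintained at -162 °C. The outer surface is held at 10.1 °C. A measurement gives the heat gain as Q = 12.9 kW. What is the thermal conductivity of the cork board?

k = 0.0499 W/m·K

ΣR = ΔT/Q = |-162 − 10.1|/12900 = 0.01334 K/W
Known resistances:
  R_stainless steel = (1/8.61 − 1/8.62)/(4πk) = 1.347×10^-4/(4π·15.0) = 7.148×10^-7 K/W
R_cork board = ΣR − ΣR_known = 0.01334 − 7.148×10^-7 = 0.01334 K/W
(1/r₁−1/r₂)/(4πk) = 0.01334 ⇒ k = 0.008367/(4π·0.01334) = 0.0499 W/m·K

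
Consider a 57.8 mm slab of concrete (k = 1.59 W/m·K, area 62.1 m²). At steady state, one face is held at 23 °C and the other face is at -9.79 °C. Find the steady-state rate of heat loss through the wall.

Q = 56000 W

Q = kA·ΔT/L = 1.59 × 62.1 × |23 °C − -9.79 °C| / 0.0578 = 56000 W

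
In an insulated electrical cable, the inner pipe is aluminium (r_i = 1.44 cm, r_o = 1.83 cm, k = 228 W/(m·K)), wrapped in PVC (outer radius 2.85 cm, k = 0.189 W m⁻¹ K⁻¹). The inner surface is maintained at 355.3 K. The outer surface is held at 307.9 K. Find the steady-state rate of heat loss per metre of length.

Q' = 127 W/m

Treat each layer as a resistance in series:
  R'_aluminium = ln(0.0183/0.0144)/(2πk) = 0.2397/(2π·228) = 1.673×10^-4 m·K/W
  R'_PVC = ln(0.0285/0.0183)/(2πk) = 0.4430/(2π·0.189) = 0.3730 m·K/W
ΣR = 1.673×10^-4 + 0.3730 = 0.3732 m·K/W
Q' = ΔT/ΣR = (355.3 K − 307.9 K)/0.3732 = 127 W/m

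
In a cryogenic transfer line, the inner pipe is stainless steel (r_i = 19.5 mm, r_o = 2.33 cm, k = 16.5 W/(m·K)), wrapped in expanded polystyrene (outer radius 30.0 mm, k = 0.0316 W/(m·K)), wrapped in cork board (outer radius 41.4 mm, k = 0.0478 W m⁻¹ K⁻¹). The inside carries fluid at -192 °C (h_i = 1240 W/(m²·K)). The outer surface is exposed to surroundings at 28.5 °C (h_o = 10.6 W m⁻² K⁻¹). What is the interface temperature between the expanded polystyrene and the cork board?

Series thermal resistances, inner to outer:
  R'_conv,in = 1/(2πr h) = 1/(2π·0.0195·1240) = 0.006582 m·K/W
  R'_stainless steel = ln(0.0233/0.0195)/(2πk) = 0.1780/(2π·16.5) = 0.001717 m·K/W
  R'_expanded polystyrene = ln(0.0300/0.0233)/(2πk) = 0.2527/(2π·0.0316) = 1.273 m·K/W
  R'_cork board = ln(0.0414/0.0300)/(2πk) = 0.3221/(2π·0.0478) = 1.072 m·K/W
  R'_conv,out = 1/(2πr h) = 1/(2π·0.0414·10.6) = 0.3627 m·K/W
ΣR = 0.006582 + 0.001717 + 1.273 + 1.072 + 0.3627 = 2.716 m·K/W
Q' = ΔT/ΣR = (-192 °C − 28.5 °C)/2.716 = -81.19 W/m
From the inner boundary to the expanded polystyrene/cork board interface, ΣR_partial = 1.281 m·K/W.
T_interface = T_in − Q'·ΣR_partial = -192 °C − (-81.19)(1.281) = -88.0 °C

T = -88.0 °C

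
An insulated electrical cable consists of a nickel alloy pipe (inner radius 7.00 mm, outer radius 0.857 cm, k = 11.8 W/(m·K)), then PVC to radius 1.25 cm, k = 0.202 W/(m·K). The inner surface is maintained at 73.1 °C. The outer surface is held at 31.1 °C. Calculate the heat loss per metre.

Q' = 140 W/m

Treat each layer as a resistance in series:
  R'_nickel alloy = ln(0.00857/0.00700)/(2πk) = 0.2024/(2π·11.8) = 0.002729 m·K/W
  R'_PVC = ln(0.0125/0.00857)/(2πk) = 0.3775/(2π·0.202) = 0.2974 m·K/W
ΣR = 0.002729 + 0.2974 = 0.3001 m·K/W
Q' = ΔT/ΣR = (73.1 °C − 31.1 °C)/0.3001 = 140 W/m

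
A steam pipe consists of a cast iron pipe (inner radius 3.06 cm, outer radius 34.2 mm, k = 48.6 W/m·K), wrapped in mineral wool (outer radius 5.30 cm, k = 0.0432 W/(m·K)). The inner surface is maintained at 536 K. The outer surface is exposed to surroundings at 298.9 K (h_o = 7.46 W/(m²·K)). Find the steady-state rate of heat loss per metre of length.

Treat each layer as a resistance in series:
  R'_cast iron = ln(0.0342/0.0306)/(2πk) = 0.1112/(2π·48.6) = 3.642×10^-4 m·K/W
  R'_mineral wool = ln(0.0530/0.0342)/(2πk) = 0.4381/(2π·0.0432) = 1.614 m·K/W
  R'_conv,out = 1/(2πr h) = 1/(2π·0.0530·7.46) = 0.4025 m·K/W
ΣR = 3.642×10^-4 + 1.614 + 0.4025 = 2.017 m·K/W
Q' = ΔT/ΣR = (536 K − 298.9 K)/2.017 = 118 W/m

Q' = 118 W/m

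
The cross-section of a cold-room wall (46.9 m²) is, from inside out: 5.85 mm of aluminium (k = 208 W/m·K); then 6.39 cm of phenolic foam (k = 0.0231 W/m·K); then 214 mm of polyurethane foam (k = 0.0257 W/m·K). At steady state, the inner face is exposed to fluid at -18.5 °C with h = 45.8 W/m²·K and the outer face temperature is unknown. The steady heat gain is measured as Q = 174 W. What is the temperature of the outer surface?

Series resistances:
  R_conv,in = 1/(hA) = 1/(45.8·46.9) = 4.655×10^-4 K/W
  R_aluminium = L/(kA) = 0.00585/(208·46.9) = 5.997×10^-7 K/W
  R_phenolic foam = L/(kA) = 0.0639/(0.0231·46.9) = 0.05898 K/W
  R_polyurethane foam = L/(kA) = 0.214/(0.0257·46.9) = 0.1775 K/W
ΣR = 0.2370 K/W
ΔT = Q·ΣR = 174 × 0.2370 = 41.24 K
Heat flows inward, so T_out = T_in + ΔT = -18.5 + 41.24 = 22.7 °C

T_out = 22.7 °C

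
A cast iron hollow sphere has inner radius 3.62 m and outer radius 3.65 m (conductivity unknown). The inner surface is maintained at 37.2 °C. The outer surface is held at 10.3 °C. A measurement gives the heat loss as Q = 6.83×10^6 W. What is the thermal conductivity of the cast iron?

ΣR = ΔT/Q = |37.2 − 10.3|/6.83×10^6 = 3.939×10^-6 K/W
(1/r₁−1/r₂)/(4πk) = 3.939×10^-6 ⇒ k = 0.002270/(4π·3.939×10^-6) = 45.9 W/m·K

k = 45.9 W/m·K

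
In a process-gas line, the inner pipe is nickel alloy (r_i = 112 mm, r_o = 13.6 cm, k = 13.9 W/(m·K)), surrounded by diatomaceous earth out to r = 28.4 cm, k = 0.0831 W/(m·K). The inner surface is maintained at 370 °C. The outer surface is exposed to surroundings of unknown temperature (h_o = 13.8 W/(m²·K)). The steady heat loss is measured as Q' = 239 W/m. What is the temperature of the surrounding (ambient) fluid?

T_out = 22.7 °C

Sum the resistances:
  R'_nickel alloy = ln(0.136/0.112)/(2πk) = 0.1942/(2π·13.9) = 0.002223 m·K/W
  R'_diatomaceous earth = ln(0.284/0.136)/(2πk) = 0.7363/(2π·0.0831) = 1.410 m·K/W
  R'_conv,out = 1/(2πr h) = 1/(2π·0.284·13.8) = 0.04061 m·K/W
ΣR = 1.453 m·K/W
ΔT = Q'·ΣR = 239 × 1.453 = 347.3 K
Heat flows outward, so T_out = T_in − ΔT = 370 − 347.3 = 22.7 °C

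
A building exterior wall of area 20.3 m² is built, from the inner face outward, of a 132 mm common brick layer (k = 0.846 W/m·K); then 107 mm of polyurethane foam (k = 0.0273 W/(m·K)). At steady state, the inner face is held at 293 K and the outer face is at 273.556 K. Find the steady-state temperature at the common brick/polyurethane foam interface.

T = 292.3 K

Treat each layer as a resistance in series:
  R_common brick = L/(kA) = 0.132/(0.846·20.3) = 0.007686 K/W
  R_polyurethane foam = L/(kA) = 0.107/(0.0273·20.3) = 0.1931 K/W
ΣR = 0.007686 + 0.1931 = 0.2008 K/W
Q = ΔT/ΣR = (293 K − 273.556 K)/0.2008 = 96.83 W
From the inner boundary to the common brick/polyurethane foam interface, ΣR_partial = 0.007686 K/W.
T_interface = T_in − Q·ΣR_partial = 293 K − (96.83)(0.007686) = 292.3 K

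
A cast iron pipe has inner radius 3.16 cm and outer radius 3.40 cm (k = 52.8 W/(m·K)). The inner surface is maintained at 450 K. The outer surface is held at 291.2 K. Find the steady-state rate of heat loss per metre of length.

Q' = 2πk·ΔT/ln(r₂/r₁) = 2π × 52.8 × 158.8 / ln(0.0340/0.0316) = 7.20×10^5 W/m

Q' = 720 kW/m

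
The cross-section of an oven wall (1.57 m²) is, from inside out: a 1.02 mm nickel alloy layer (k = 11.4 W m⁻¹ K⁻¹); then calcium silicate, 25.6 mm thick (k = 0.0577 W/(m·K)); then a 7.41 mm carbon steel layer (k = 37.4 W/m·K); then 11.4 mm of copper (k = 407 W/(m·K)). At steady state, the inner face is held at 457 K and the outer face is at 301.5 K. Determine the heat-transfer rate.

Q = 550 W

Series thermal resistances, inner to outer:
  R_nickel alloy = L/(kA) = 0.00102/(11.4·1.57) = 5.699×10^-5 K/W
  R_calcium silicate = L/(kA) = 0.0256/(0.0577·1.57) = 0.2826 K/W
  R_carbon steel = L/(kA) = 0.00741/(37.4·1.57) = 1.262×10^-4 K/W
  R_copper = L/(kA) = 0.0114/(407·1.57) = 1.784×10^-5 K/W
ΣR = 5.699×10^-5 + 0.2826 + 1.262×10^-4 + 1.784×10^-5 = 0.2828 K/W
Q = ΔT/ΣR = (457 K − 301.5 K)/0.2828 = 550 W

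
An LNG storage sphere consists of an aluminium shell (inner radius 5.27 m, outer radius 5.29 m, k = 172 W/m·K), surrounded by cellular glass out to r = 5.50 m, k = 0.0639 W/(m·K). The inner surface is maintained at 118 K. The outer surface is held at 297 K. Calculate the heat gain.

Q = 19.9 kW

Resistance network (inner→outer):
  R_aluminium = (1/5.27 − 1/5.29)/(4πk) = 7.174×10^-4/(4π·172) = 3.319×10^-7 K/W
  R_cellular glass = (1/5.29 − 1/5.50)/(4πk) = 0.007218/(4π·0.0639) = 0.008989 K/W
ΣR = 3.319×10^-7 + 0.008989 = 0.008989 K/W
Q = ΔT/ΣR = (118 K − 297 K)/0.008989 = -19900 W
(Negative Q ⇒ heat flows inward; heat gain = 19900 W.)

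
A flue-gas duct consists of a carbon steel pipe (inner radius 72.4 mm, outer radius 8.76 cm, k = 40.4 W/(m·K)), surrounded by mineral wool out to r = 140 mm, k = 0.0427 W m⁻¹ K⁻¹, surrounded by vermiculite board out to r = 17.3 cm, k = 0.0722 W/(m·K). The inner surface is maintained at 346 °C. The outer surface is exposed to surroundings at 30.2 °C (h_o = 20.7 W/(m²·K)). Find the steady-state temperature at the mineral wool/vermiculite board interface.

Series thermal resistances, inner to outer:
  R'_carbon steel = ln(0.0876/0.0724)/(2πk) = 0.1906/(2π·40.4) = 7.508×10^-4 m·K/W
  R'_mineral wool = ln(0.140/0.0876)/(2πk) = 0.4689/(2π·0.0427) = 1.748 m·K/W
  R'_vermiculite board = ln(0.173/0.140)/(2πk) = 0.2116/(2π·0.0722) = 0.4666 m·K/W
  R'_conv,out = 1/(2πr h) = 1/(2π·0.173·20.7) = 0.04444 m·K/W
ΣR = 7.508×10^-4 + 1.748 + 0.4666 + 0.04444 = 2.260 m·K/W
Q' = ΔT/ΣR = (346 °C − 30.2 °C)/2.260 = 139.7 W/m
From the inner boundary to the mineral wool/vermiculite board interface, ΣR_partial = 1.749 m·K/W.
T_interface = T_in − Q'·ΣR_partial = 346 °C − (139.7)(1.749) = 102 °C

T = 102 °C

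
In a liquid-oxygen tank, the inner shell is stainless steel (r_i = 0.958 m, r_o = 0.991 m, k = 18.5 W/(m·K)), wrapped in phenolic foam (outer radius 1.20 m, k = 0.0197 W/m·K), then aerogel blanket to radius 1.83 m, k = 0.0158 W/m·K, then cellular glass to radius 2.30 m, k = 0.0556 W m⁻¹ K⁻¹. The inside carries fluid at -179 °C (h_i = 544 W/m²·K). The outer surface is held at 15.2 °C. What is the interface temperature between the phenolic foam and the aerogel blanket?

Resistance network (inner→outer):
  R_conv,in = 1/(4πr²h) = 1/(4π·0.958²·544) = 1.594×10^-4 K/W
  R_stainless steel = (1/0.958 − 1/0.991)/(4πk) = 0.03476/(4π·18.5) = 1.495×10^-4 K/W
  R_phenolic foam = (1/0.991 − 1/1.20)/(4πk) = 0.1757/(4π·0.0197) = 0.7099 K/W
  R_aerogel blanket = (1/1.20 − 1/1.83)/(4πk) = 0.2869/(4π·0.0158) = 1.445 K/W
  R_cellular glass = (1/1.83 − 1/2.30)/(4πk) = 0.1117/(4π·0.0556) = 0.1598 K/W
ΣR = 1.594×10^-4 + 1.495×10^-4 + 0.7099 + 1.445 + 0.1598 = 2.315 K/W
Q = ΔT/ΣR = (-179 °C − 15.2 °C)/2.315 = -83.89 W
From the inner boundary to the phenolic foam/aerogel blanket interface, ΣR_partial = 0.7102 K/W.
T_interface = T_in − Q·ΣR_partial = -179 °C − (-83.89)(0.7102) = -119 °C

T = -119 °C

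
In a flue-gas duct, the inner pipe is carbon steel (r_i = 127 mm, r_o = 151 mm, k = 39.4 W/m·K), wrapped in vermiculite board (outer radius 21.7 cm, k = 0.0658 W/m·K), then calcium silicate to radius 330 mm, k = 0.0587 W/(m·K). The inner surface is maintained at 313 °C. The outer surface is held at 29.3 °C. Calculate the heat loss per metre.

Series thermal resistances, inner to outer:
  R'_carbon steel = ln(0.151/0.127)/(2πk) = 0.1731/(2π·39.4) = 6.992×10^-4 m·K/W
  R'_vermiculite board = ln(0.217/0.151)/(2πk) = 0.3626/(2π·0.0658) = 0.8771 m·K/W
  R'_calcium silicate = ln(0.330/0.217)/(2πk) = 0.4192/(2π·0.0587) = 1.137 m·K/W
ΣR = 6.992×10^-4 + 0.8771 + 1.137 = 2.015 m·K/W
Q' = ΔT/ΣR = (313 °C − 29.3 °C)/2.015 = 141 W/m

Q' = 141 W/m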